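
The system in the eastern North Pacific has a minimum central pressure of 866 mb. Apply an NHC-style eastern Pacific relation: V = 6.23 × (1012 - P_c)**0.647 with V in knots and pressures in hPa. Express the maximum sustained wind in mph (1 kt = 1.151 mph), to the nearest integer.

180 mph

ΔP = 1012 − 866 = 146 mb.
V ≈ 6.23 × 146^0.647 = 6.23 × 25.138 ≈ 156.612 kt.
156.612 × 1.151 ≈ 180.26 mph → 180 mph.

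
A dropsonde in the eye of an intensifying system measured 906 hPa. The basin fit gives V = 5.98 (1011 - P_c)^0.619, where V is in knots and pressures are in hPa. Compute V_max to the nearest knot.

107 kt

ΔP = 1011 − 906 = 105 hPa.
105^0.619 ≈ 17.829.
V ≈ 5.98 × 17.829 ≈ 106.6 kt.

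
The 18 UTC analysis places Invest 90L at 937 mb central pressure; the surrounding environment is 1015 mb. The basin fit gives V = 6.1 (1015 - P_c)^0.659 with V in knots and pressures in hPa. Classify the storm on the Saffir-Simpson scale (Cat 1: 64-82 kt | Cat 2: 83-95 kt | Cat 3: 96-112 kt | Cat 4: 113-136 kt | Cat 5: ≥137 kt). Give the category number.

ΔP = 1015 − 937 = 78 mb.
V ≈ 6.1 × 78^0.659 = 6.1 × 17.66 ≈ 108 kt.
108 kt falls in the Category 3 band.

3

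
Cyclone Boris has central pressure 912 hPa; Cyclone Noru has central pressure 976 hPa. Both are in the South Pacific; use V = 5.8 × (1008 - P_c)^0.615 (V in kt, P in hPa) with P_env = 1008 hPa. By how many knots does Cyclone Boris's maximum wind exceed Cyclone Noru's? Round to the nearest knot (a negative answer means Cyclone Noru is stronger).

47 kt

Cyclone Boris: ΔP = 96; V ≈ 5.8 × 96^0.615 ≈ 96.06 kt.
Cyclone Noru: ΔP = 32; V ≈ 5.8 × 32^0.615 ≈ 48.88 kt.
Difference ≈ 96.06 − 48.88 = 47.18 → 47 kt.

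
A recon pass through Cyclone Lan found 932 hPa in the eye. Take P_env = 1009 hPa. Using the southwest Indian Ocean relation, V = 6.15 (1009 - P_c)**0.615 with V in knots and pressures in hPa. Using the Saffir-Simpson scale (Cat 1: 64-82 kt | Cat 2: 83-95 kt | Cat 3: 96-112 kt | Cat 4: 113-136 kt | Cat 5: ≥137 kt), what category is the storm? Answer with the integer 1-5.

ΔP = 1009 − 932 = 77 hPa.
V ≈ 6.15 × 77^0.615 = 6.15 × 14.46 ≈ 89 kt.
89 kt falls in the Category 2 band.

2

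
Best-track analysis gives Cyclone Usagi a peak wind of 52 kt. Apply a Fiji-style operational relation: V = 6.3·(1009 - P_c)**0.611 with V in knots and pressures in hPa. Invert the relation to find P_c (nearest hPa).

977 hPa

ΔP = (V / 6.3)^(1/0.611) = (52/6.3)^1.637.
52/6.3 = 8.254; 8.254^1.637 ≈ 31.64 hPa.
P_c = 1009 − 31.64 = 977.36 ≈ 977 hPa.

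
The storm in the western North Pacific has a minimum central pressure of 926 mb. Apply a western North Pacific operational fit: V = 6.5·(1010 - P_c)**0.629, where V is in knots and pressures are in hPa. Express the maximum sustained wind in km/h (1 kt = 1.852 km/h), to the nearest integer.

ΔP = 1010 − 926 = 84 mb.
V ≈ 6.5 × 84^0.629 = 6.5 × 16.232 ≈ 105.508 kt.
105.508 × 1.852 ≈ 195.40 km/h → 195 km/h.

195 km/h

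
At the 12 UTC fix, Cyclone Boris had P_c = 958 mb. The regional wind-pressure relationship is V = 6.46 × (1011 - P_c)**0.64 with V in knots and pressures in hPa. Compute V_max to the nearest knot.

ΔP = 1011 − 958 = 53 mb.
53^0.64 ≈ 12.692.
V ≈ 6.46 × 12.692 ≈ 82.0 kt.

82 kt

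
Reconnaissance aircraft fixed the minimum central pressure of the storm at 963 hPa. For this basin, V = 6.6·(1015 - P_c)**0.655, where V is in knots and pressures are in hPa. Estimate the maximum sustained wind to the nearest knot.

ΔP = 1015 − 963 = 52 hPa.
52^0.655 ≈ 13.304.
V ≈ 6.6 × 13.304 ≈ 87.8 kt.

88 kt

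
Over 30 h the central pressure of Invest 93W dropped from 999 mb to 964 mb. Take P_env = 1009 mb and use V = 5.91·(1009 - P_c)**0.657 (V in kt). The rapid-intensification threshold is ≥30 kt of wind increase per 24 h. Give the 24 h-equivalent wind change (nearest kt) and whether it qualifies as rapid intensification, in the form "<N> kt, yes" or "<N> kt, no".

V₁: ΔP = 10, V ≈ 5.91 × 10^0.657 ≈ 26.83 kt.
V₂: ΔP = 45, V ≈ 5.91 × 45^0.657 ≈ 72.07 kt.
ΔV over 30 h = 45.24 kt → 24 h equivalent = 45.24 × 24/30 ≈ 36.19 kt.
36 kt ≥ 30 kt ⇒ rapid intensification.

36 kt, yes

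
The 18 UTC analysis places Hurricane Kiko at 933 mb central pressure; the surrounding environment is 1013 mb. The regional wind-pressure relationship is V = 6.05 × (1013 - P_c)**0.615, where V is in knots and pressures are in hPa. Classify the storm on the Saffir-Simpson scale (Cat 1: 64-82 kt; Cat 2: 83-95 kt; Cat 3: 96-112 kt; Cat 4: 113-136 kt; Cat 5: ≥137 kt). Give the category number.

ΔP = 1013 − 933 = 80 mb.
V ≈ 6.05 × 80^0.615 = 6.05 × 14.80 ≈ 90 kt.
90 kt falls in the Category 2 band.

2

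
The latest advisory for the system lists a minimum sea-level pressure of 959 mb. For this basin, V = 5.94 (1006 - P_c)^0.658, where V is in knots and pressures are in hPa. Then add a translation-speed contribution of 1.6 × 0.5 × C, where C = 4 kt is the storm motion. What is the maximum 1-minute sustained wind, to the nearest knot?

78 kt

ΔP = 1006 − 959 = 47 mb.
47^0.658 ≈ 12.596.
V ≈ 5.94 × 12.596 ≈ 74.8 kt.
Translation term: 1.6 × 0.5 × 4 = 3.2 kt.
Corrected V ≈ 78 kt → 78 kt.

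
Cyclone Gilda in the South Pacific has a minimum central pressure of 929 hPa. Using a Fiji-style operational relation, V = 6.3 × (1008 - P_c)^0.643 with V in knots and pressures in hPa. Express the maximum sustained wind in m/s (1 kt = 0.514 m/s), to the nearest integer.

ΔP = 1008 − 929 = 79 hPa.
V ≈ 6.3 × 79^0.643 = 6.3 × 16.603 ≈ 104.596 kt.
104.596 × 0.514 ≈ 53.76 m/s → 54 m/s.

54 m/s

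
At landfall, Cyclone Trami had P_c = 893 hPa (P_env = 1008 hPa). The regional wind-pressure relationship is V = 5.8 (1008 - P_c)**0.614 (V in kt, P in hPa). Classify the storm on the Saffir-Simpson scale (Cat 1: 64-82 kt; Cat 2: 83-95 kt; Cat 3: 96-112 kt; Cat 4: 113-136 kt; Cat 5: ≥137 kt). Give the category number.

ΔP = 1008 − 893 = 115 hPa.
V ≈ 5.8 × 115^0.614 = 5.8 × 18.42 ≈ 107 kt.
107 kt falls in the Category 3 band.

3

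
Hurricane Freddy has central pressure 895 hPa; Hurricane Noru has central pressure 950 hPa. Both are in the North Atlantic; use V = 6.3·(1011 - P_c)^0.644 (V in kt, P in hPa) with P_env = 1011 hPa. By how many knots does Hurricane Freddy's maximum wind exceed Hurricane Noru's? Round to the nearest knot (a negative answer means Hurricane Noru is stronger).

Hurricane Freddy: ΔP = 116; V ≈ 6.3 × 116^0.644 ≈ 134.54 kt.
Hurricane Noru: ΔP = 61; V ≈ 6.3 × 61^0.644 ≈ 88.94 kt.
Difference ≈ 134.54 − 88.94 = 45.60 → 46 kt.

46 kt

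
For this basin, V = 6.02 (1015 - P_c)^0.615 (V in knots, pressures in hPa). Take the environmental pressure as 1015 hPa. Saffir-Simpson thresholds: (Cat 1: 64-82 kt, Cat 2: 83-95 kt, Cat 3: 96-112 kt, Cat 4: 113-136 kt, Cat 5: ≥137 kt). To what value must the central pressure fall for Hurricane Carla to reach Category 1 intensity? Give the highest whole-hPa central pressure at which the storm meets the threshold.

968 hPa

Category 1 begins at V = 64 kt.
Required ΔP = (64/6.02)^(1/0.615) = 10.631^1.626 ≈ 46.69 hPa.
P_c ≤ 1015 − 46.69 = 968.31, so the highest integer P_c is 968 hPa.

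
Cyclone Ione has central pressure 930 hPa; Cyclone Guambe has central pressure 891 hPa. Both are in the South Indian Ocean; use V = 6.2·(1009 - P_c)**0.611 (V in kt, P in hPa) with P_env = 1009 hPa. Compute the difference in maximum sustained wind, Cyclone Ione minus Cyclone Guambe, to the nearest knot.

-25 kt

Cyclone Ione: ΔP = 79; V ≈ 6.2 × 79^0.611 ≈ 89.50 kt.
Cyclone Guambe: ΔP = 118; V ≈ 6.2 × 118^0.611 ≈ 114.37 kt.
Difference ≈ 89.50 − 114.37 = -24.87 → -25 kt.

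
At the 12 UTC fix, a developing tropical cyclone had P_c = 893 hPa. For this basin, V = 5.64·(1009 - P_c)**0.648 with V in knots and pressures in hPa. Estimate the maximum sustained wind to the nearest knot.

ΔP = 1009 − 893 = 116 hPa.
116^0.648 ≈ 21.766.
V ≈ 5.64 × 21.766 ≈ 122.8 kt.

123 kt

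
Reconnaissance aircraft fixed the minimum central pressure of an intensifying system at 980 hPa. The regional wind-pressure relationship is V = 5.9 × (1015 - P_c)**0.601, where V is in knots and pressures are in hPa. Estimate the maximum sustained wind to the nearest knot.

ΔP = 1015 − 980 = 35 hPa.
35^0.601 ≈ 8.472.
V ≈ 5.9 × 8.472 ≈ 50.0 kt.

50 kt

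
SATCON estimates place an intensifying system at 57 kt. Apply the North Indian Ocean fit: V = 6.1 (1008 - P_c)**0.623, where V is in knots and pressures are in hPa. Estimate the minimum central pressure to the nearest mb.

972 mb

ΔP = (V / 6.1)^(1/0.623) = (57/6.1)^1.605.
57/6.1 = 9.344; 9.344^1.605 ≈ 36.13 mb.
P_c = 1008 − 36.13 = 971.87 ≈ 972 mb.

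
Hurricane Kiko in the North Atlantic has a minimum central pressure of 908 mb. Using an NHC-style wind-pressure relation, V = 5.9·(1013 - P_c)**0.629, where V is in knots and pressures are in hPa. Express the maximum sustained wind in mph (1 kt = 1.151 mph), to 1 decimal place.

126.8 mph

ΔP = 1013 − 908 = 105 mb.
V ≈ 5.9 × 105^0.629 = 5.9 × 18.678 ≈ 110.200 kt.
110.200 × 1.151 ≈ 126.84 mph → 126.8 mph.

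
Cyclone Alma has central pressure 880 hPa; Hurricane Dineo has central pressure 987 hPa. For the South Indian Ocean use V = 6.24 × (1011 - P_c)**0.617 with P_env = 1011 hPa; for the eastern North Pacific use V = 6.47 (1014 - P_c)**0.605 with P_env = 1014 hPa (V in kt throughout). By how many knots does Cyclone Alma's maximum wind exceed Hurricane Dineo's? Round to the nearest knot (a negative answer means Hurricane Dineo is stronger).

Cyclone Alma: ΔP = 131; V ≈ 6.24 × 131^0.617 ≈ 126.34 kt.
Hurricane Dineo: ΔP = 27; V ≈ 6.47 × 27^0.605 ≈ 47.52 kt.
Difference ≈ 126.34 − 47.52 = 78.82 → 79 kt.

79 kt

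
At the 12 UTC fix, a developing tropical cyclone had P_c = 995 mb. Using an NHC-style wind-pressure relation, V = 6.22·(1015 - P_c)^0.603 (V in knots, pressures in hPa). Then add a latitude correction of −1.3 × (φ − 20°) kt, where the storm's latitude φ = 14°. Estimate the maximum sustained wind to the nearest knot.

ΔP = 1015 − 995 = 20 mb.
20^0.603 ≈ 6.089.
V ≈ 6.22 × 6.089 ≈ 37.9 kt.
Latitude correction: −1.3 × (14 − 20) = 7.8 kt.
Corrected V ≈ 45.7 kt → 46 kt.

46 kt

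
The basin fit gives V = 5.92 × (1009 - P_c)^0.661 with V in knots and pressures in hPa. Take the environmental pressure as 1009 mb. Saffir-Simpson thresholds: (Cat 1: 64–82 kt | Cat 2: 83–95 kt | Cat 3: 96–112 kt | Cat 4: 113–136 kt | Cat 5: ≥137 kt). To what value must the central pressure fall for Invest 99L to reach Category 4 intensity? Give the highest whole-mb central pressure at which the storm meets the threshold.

Category 4 begins at V = 113 kt.
Required ΔP = (113/5.92)^(1/0.661) = 19.088^1.513 ≈ 86.62 mb.
P_c ≤ 1009 − 86.62 = 922.38, so the highest integer P_c is 922 mb.

922 mb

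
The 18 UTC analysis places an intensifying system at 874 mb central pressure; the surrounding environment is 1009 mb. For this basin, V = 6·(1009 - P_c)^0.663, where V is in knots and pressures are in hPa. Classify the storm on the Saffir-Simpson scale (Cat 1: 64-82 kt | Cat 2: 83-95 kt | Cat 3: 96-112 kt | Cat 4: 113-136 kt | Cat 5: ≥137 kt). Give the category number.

ΔP = 1009 − 874 = 135 mb.
V ≈ 6 × 135^0.663 = 6 × 25.85 ≈ 155 kt.
155 kt falls in the Category 5 band.

5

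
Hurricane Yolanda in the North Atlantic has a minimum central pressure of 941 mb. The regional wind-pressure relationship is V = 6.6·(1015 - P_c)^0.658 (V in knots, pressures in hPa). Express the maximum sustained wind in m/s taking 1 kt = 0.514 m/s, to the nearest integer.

58 m/s

ΔP = 1015 − 941 = 74 mb.
V ≈ 6.6 × 74^0.658 = 6.6 × 16.981 ≈ 112.072 kt.
112.072 × 0.514 ≈ 57.61 m/s → 58 m/s.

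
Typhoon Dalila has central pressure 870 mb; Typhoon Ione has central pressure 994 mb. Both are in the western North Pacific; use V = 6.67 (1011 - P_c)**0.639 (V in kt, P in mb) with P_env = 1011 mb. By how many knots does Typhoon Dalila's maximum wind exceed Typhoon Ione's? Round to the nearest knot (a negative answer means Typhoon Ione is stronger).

117 kt

Typhoon Dalila: ΔP = 141; V ≈ 6.67 × 141^0.639 ≈ 157.57 kt.
Typhoon Ione: ΔP = 17; V ≈ 6.67 × 17^0.639 ≈ 40.77 kt.
Difference ≈ 157.57 − 40.77 = 116.80 → 117 kt.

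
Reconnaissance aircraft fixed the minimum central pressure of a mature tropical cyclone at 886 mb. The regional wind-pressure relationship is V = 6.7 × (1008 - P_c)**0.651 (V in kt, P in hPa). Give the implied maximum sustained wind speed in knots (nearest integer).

ΔP = 1008 − 886 = 122 mb.
122^0.651 ≈ 22.815.
V ≈ 6.7 × 22.815 ≈ 152.9 kt.

153 kt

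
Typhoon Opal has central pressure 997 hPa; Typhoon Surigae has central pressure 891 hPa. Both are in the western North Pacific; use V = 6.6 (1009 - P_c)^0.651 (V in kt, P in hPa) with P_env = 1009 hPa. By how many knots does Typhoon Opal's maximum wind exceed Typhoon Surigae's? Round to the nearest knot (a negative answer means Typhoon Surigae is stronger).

-114 kt

Typhoon Opal: ΔP = 12; V ≈ 6.6 × 12^0.651 ≈ 33.27 kt.
Typhoon Surigae: ΔP = 118; V ≈ 6.6 × 118^0.651 ≈ 147.35 kt.
Difference ≈ 33.27 − 147.35 = -114.08 → -114 kt.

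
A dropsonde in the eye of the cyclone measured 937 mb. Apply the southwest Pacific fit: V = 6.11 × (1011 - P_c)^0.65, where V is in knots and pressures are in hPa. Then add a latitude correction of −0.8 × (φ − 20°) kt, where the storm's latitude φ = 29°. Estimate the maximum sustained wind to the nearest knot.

ΔP = 1011 − 937 = 74 mb.
74^0.65 ≈ 16.406.
V ≈ 6.11 × 16.406 ≈ 100.2 kt.
Latitude correction: −0.8 × (29 − 20) = -7.2 kt.
Corrected V ≈ 93 kt → 93 kt.

93 kt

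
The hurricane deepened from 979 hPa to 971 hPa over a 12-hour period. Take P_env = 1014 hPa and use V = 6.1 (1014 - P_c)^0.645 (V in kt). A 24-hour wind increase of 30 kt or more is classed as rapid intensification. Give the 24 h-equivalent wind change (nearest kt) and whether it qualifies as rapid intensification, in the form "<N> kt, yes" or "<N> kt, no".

V₁: ΔP = 35, V ≈ 6.1 × 35^0.645 ≈ 60.43 kt.
V₂: ΔP = 43, V ≈ 6.1 × 43^0.645 ≈ 69.01 kt.
ΔV over 12 h = 8.58 kt → 24 h equivalent = 8.58 × 24/12 ≈ 17.16 kt.
17 kt < 30 kt ⇒ not rapid intensification.

17 kt, no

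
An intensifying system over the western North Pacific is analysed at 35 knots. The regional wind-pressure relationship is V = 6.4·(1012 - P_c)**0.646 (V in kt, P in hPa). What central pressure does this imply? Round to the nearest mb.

998 mb

ΔP = (V / 6.4)^(1/0.646) = (35/6.4)^1.548.
35/6.4 = 5.469; 5.469^1.548 ≈ 13.88 mb.
P_c = 1012 − 13.88 = 998.12 ≈ 998 mb.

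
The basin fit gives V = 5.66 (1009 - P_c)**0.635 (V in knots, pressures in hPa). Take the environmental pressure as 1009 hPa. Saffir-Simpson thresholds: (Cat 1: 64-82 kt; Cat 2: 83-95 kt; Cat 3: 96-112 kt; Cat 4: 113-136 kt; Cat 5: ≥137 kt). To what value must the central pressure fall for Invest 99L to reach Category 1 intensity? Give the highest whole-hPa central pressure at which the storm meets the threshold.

963 hPa

Category 1 begins at V = 64 kt.
Required ΔP = (64/5.66)^(1/0.635) = 11.307^1.575 ≈ 45.59 hPa.
P_c ≤ 1009 − 45.59 = 963.41, so the highest integer P_c is 963 hPa.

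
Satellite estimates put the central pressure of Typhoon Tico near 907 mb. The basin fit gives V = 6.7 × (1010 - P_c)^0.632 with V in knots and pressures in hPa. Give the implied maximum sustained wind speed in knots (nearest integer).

125 kt

ΔP = 1010 − 907 = 103 mb.
103^0.632 ≈ 18.712.
V ≈ 6.7 × 18.712 ≈ 125.4 kt.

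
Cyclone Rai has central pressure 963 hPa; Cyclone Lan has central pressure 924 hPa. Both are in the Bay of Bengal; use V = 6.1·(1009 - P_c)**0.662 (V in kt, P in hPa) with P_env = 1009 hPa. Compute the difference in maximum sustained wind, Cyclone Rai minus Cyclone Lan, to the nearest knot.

-39 kt

Cyclone Rai: ΔP = 46; V ≈ 6.1 × 46^0.662 ≈ 76.93 kt.
Cyclone Lan: ΔP = 85; V ≈ 6.1 × 85^0.662 ≈ 115.51 kt.
Difference ≈ 76.93 − 115.51 = -38.58 → -39 kt.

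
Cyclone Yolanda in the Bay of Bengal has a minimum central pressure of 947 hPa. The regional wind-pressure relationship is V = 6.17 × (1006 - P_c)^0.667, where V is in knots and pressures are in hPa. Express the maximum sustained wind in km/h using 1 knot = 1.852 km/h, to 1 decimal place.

ΔP = 1006 − 947 = 59 hPa.
V ≈ 6.17 × 59^0.667 = 6.17 × 15.176 ≈ 93.636 kt.
93.636 × 1.852 ≈ 173.41 km/h → 173.4 km/h.

173.4 km/h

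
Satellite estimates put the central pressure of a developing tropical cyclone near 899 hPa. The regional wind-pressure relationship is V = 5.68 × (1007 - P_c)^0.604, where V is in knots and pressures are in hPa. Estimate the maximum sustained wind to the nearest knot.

ΔP = 1007 − 899 = 108 hPa.
108^0.604 ≈ 16.912.
V ≈ 5.68 × 16.912 ≈ 96.1 kt.

96 kt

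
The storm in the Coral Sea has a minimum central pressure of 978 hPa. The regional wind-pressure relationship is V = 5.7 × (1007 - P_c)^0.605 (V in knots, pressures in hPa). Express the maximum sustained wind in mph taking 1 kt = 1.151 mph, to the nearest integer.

50 mph

ΔP = 1007 − 978 = 29 hPa.
V ≈ 5.7 × 29^0.605 = 5.7 × 7.669 ≈ 43.715 kt.
43.715 × 1.151 ≈ 50.32 mph → 50 mph.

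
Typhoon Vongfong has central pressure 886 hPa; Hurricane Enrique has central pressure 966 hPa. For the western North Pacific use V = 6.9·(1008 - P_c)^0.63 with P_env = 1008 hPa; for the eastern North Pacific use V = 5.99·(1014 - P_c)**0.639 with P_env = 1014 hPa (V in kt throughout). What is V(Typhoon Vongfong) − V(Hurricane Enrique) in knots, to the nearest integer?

71 kt

Typhoon Vongfong: ΔP = 122; V ≈ 6.9 × 122^0.63 ≈ 142.32 kt.
Hurricane Enrique: ΔP = 48; V ≈ 5.99 × 48^0.639 ≈ 71.08 kt.
Difference ≈ 142.32 − 71.08 = 71.24 → 71 kt.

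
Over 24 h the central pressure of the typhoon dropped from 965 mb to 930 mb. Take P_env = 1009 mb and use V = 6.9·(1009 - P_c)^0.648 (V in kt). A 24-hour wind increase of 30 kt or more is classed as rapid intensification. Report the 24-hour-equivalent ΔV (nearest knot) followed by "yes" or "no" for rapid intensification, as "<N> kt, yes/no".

37 kt, yes

V₁: ΔP = 44, V ≈ 6.9 × 44^0.648 ≈ 80.13 kt.
V₂: ΔP = 79, V ≈ 6.9 × 79^0.648 ≈ 117.09 kt.
ΔV over 24 h = 36.96 kt → 24 h equivalent = 36.96 × 24/24 ≈ 36.96 kt.
37 kt ≥ 30 kt ⇒ rapid intensification.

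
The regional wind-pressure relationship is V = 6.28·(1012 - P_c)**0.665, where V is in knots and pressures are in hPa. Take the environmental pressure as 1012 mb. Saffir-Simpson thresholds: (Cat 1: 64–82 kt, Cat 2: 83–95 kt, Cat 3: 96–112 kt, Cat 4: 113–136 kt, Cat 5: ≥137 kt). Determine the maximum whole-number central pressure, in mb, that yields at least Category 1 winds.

979 mb

Category 1 begins at V = 64 kt.
Required ΔP = (64/6.28)^(1/0.665) = 10.191^1.504 ≈ 32.82 mb.
P_c ≤ 1012 − 32.82 = 979.18, so the highest integer P_c is 979 mb.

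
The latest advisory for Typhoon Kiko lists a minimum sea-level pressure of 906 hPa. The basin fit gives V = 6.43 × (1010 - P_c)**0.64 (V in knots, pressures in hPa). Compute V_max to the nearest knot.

126 kt

ΔP = 1010 − 906 = 104 hPa.
104^0.64 ≈ 19.539.
V ≈ 6.43 × 19.539 ≈ 125.6 kt.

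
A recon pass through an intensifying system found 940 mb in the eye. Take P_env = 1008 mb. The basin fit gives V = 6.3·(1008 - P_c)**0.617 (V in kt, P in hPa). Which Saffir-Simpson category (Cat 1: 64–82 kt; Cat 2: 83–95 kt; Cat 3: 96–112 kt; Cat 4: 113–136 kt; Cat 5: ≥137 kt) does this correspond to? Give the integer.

ΔP = 1008 − 940 = 68 mb.
V ≈ 6.3 × 68^0.617 = 6.3 × 13.51 ≈ 85 kt.
85 kt falls in the Category 2 band.

2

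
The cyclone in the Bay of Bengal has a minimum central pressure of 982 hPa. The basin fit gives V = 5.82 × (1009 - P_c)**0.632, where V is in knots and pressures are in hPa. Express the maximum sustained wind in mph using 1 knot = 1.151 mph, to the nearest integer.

54 mph

ΔP = 1009 − 982 = 27 hPa.
V ≈ 5.82 × 27^0.632 = 5.82 × 8.028 ≈ 46.725 kt.
46.725 × 1.151 ≈ 53.78 mph → 54 mph.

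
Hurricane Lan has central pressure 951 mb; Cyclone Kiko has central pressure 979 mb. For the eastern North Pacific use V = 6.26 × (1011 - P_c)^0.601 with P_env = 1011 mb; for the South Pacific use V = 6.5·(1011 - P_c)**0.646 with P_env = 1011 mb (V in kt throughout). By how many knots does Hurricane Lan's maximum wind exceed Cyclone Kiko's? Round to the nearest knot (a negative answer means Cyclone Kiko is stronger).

Hurricane Lan: ΔP = 60; V ≈ 6.26 × 60^0.601 ≈ 73.32 kt.
Cyclone Kiko: ΔP = 32; V ≈ 6.5 × 32^0.646 ≈ 60.99 kt.
Difference ≈ 73.32 − 60.99 = 12.33 → 12 kt.

12 kt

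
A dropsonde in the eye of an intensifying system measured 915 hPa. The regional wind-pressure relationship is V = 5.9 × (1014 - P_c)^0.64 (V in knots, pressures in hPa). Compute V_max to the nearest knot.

ΔP = 1014 − 915 = 99 hPa.
99^0.64 ≈ 18.932.
V ≈ 5.9 × 18.932 ≈ 111.7 kt.

112 kt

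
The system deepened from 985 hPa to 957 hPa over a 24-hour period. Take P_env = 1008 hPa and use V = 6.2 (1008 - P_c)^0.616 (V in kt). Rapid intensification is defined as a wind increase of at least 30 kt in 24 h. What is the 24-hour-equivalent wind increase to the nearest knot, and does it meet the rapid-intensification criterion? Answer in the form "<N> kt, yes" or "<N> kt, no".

V₁: ΔP = 23, V ≈ 6.2 × 23^0.616 ≈ 42.78 kt.
V₂: ΔP = 51, V ≈ 6.2 × 51^0.616 ≈ 69.86 kt.
ΔV over 24 h = 27.08 kt → 24 h equivalent = 27.08 × 24/24 ≈ 27.08 kt.
27 kt < 30 kt ⇒ not rapid intensification.

27 kt, no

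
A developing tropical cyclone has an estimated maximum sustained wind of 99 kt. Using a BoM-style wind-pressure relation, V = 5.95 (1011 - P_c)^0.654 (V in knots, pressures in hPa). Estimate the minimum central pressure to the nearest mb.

937 mb

ΔP = (V / 5.95)^(1/0.654) = (99/5.95)^1.529.
99/5.95 = 16.639; 16.639^1.529 ≈ 73.65 mb.
P_c = 1011 − 73.65 = 937.35 ≈ 937 mb.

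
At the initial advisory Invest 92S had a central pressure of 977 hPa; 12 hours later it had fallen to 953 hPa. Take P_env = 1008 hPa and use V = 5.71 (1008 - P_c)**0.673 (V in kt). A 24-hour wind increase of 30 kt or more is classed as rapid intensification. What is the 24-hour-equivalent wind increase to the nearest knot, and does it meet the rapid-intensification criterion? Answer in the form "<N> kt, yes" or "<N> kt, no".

V₁: ΔP = 31, V ≈ 5.71 × 31^0.673 ≈ 57.59 kt.
V₂: ΔP = 55, V ≈ 5.71 × 55^0.673 ≈ 84.70 kt.
ΔV over 12 h = 27.11 kt → 24 h equivalent = 27.11 × 24/12 ≈ 54.22 kt.
54 kt ≥ 30 kt ⇒ rapid intensification.

54 kt, yes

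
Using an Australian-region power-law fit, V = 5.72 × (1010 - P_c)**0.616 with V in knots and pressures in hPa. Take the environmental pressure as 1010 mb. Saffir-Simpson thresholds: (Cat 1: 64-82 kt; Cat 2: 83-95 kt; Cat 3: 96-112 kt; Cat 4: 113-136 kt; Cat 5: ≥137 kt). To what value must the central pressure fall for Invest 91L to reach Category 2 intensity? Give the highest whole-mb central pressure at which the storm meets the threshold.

Category 2 begins at V = 83 kt.
Required ΔP = (83/5.72)^(1/0.616) = 14.510^1.623 ≈ 76.89 mb.
P_c ≤ 1010 − 76.89 = 933.11, so the highest integer P_c is 933 mb.

933 mb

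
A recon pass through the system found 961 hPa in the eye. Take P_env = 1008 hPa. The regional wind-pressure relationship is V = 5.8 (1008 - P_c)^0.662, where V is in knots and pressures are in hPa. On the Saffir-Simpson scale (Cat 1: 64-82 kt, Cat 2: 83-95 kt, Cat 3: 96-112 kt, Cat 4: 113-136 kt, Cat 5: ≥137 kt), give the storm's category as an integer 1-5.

1

ΔP = 1008 − 961 = 47 hPa.
V ≈ 5.8 × 47^0.662 = 5.8 × 12.79 ≈ 74 kt.
74 kt falls in the Category 1 band.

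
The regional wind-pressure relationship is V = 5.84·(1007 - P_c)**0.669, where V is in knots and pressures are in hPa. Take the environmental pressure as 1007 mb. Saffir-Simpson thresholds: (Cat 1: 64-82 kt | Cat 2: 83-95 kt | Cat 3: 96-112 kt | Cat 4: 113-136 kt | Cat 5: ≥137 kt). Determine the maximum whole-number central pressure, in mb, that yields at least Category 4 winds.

Category 4 begins at V = 113 kt.
Required ΔP = (113/5.84)^(1/0.669) = 19.349^1.495 ≈ 83.80 mb.
P_c ≤ 1007 − 83.80 = 923.20, so the highest integer P_c is 923 mb.

923 mb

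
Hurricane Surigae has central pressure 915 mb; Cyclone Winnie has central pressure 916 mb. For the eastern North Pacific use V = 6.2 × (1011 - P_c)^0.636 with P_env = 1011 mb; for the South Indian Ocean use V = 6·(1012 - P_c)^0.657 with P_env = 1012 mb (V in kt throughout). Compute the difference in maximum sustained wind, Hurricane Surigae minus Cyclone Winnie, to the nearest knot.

-7 kt

Hurricane Surigae: ΔP = 96; V ≈ 6.2 × 96^0.636 ≈ 113.01 kt.
Cyclone Winnie: ΔP = 96; V ≈ 6 × 96^0.657 ≈ 120.37 kt.
Difference ≈ 113.01 − 120.37 = -7.36 → -7 kt.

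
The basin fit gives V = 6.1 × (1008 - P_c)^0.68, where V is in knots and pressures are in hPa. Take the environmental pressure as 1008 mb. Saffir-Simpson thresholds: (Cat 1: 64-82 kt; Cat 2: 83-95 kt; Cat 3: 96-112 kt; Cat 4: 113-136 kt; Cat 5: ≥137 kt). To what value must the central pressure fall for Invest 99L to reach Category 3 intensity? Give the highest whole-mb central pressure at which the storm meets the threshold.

Category 3 begins at V = 96 kt.
Required ΔP = (96/6.1)^(1/0.68) = 15.738^1.471 ≈ 57.57 mb.
P_c ≤ 1008 − 57.57 = 950.43, so the highest integer P_c is 950 mb.

950 mb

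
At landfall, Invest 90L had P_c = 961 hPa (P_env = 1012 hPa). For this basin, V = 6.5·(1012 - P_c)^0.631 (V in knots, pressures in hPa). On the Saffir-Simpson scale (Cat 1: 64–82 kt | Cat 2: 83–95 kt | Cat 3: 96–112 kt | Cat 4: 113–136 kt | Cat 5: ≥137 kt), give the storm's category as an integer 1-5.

ΔP = 1012 − 961 = 51 hPa.
V ≈ 6.5 × 51^0.631 = 6.5 × 11.95 ≈ 78 kt.
78 kt falls in the Category 1 band.

1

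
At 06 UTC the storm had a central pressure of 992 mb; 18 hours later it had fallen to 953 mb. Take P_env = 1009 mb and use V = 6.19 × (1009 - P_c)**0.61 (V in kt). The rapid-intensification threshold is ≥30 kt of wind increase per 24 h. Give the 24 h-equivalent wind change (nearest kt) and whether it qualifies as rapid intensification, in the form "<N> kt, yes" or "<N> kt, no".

V₁: ΔP = 17, V ≈ 6.19 × 17^0.61 ≈ 34.85 kt.
V₂: ΔP = 56, V ≈ 6.19 × 56^0.61 ≈ 72.12 kt.
ΔV over 18 h = 37.27 kt → 24 h equivalent = 37.27 × 24/18 ≈ 49.69 kt.
50 kt ≥ 30 kt ⇒ rapid intensification.

50 kt, yes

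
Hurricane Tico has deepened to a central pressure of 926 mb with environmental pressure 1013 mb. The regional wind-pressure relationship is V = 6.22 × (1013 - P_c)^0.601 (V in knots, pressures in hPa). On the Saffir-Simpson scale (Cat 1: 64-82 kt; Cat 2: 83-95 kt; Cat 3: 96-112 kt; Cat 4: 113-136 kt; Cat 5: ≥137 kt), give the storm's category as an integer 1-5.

2

ΔP = 1013 − 926 = 87 mb.
V ≈ 6.22 × 87^0.601 = 6.22 × 14.64 ≈ 91 kt.
91 kt falls in the Category 2 band.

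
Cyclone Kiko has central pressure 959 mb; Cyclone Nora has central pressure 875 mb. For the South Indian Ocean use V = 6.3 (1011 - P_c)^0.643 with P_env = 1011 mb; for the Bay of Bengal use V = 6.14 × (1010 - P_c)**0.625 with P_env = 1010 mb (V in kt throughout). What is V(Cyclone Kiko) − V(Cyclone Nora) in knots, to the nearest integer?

Cyclone Kiko: ΔP = 52; V ≈ 6.3 × 52^0.643 ≈ 79.93 kt.
Cyclone Nora: ΔP = 135; V ≈ 6.14 × 135^0.625 ≈ 131.71 kt.
Difference ≈ 79.93 − 131.71 = -51.78 → -52 kt.

-52 kt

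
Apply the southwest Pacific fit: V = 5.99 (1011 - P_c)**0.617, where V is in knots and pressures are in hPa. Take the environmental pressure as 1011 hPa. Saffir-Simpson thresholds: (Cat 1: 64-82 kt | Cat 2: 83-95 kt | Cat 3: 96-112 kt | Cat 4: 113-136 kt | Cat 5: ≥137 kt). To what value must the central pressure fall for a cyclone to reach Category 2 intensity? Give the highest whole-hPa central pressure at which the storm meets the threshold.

940 hPa

Category 2 begins at V = 83 kt.
Required ΔP = (83/5.99)^(1/0.617) = 13.856^1.621 ≈ 70.85 hPa.
P_c ≤ 1011 − 70.85 = 940.15, so the highest integer P_c is 940 hPa.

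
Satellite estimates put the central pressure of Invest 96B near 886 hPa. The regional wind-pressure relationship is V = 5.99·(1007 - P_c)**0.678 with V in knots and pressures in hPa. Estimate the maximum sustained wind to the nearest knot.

155 kt

ΔP = 1007 − 886 = 121 hPa.
121^0.678 ≈ 25.830.
V ≈ 5.99 × 25.830 ≈ 154.7 kt.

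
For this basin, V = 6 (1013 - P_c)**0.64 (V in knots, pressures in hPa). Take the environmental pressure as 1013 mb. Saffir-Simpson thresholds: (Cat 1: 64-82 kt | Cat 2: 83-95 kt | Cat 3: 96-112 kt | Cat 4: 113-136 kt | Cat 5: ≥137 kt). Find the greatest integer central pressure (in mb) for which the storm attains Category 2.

952 mb

Category 2 begins at V = 83 kt.
Required ΔP = (83/6)^(1/0.64) = 13.833^1.562 ≈ 60.63 mb.
P_c ≤ 1013 − 60.63 = 952.37, so the highest integer P_c is 952 mb.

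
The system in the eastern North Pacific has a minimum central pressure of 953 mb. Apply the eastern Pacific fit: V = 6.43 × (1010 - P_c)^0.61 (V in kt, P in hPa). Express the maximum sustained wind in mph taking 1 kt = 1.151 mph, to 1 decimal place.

ΔP = 1010 − 953 = 57 mb.
V ≈ 6.43 × 57^0.61 = 6.43 × 11.778 ≈ 75.735 kt.
75.735 × 1.151 ≈ 87.17 mph → 87.2 mph.

87.2 mph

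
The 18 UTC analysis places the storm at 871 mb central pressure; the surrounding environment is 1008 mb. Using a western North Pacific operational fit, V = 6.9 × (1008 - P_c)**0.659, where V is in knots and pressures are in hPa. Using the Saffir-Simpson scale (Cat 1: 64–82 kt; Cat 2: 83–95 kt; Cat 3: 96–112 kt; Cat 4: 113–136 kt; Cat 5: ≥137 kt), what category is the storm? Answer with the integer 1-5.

ΔP = 1008 − 871 = 137 mb.
V ≈ 6.9 × 137^0.659 = 6.9 × 25.59 ≈ 177 kt.
177 kt falls in the Category 5 band.

5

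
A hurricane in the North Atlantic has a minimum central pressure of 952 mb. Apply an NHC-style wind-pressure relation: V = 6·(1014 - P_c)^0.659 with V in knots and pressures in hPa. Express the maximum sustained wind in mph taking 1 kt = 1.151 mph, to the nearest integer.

ΔP = 1014 − 952 = 62 mb.
V ≈ 6 × 62^0.659 = 6 × 15.177 ≈ 91.062 kt.
91.062 × 1.151 ≈ 104.81 mph → 105 mph.

105 mph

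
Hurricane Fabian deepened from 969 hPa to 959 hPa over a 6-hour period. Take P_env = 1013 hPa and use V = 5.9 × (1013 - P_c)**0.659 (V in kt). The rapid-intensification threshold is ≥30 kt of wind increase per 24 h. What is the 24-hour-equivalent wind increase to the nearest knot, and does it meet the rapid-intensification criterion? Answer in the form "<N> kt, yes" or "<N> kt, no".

41 kt, yes

V₁: ΔP = 44, V ≈ 5.9 × 44^0.659 ≈ 71.43 kt.
V₂: ΔP = 54, V ≈ 5.9 × 54^0.659 ≈ 81.75 kt.
ΔV over 6 h = 10.32 kt → 24 h equivalent = 10.32 × 24/6 ≈ 41.28 kt.
41 kt ≥ 30 kt ⇒ rapid intensification.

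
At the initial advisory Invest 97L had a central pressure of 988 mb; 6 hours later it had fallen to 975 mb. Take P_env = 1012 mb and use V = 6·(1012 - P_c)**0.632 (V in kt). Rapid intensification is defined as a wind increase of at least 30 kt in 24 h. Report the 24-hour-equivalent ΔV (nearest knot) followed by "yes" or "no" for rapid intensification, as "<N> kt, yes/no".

V₁: ΔP = 24, V ≈ 6 × 24^0.632 ≈ 44.71 kt.
V₂: ΔP = 37, V ≈ 6 × 37^0.632 ≈ 58.78 kt.
ΔV over 6 h = 14.07 kt → 24 h equivalent = 14.07 × 24/6 ≈ 56.28 kt.
56 kt ≥ 30 kt ⇒ rapid intensification.

56 kt, yes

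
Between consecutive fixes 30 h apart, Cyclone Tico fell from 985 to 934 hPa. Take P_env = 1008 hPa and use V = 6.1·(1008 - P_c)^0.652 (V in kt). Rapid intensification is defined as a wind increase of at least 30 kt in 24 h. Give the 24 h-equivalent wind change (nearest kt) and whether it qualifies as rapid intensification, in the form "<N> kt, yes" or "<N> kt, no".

43 kt, yes

V₁: ΔP = 23, V ≈ 6.1 × 23^0.652 ≈ 47.12 kt.
V₂: ΔP = 74, V ≈ 6.1 × 74^0.652 ≈ 100.94 kt.
ΔV over 30 h = 53.82 kt → 24 h equivalent = 53.82 × 24/30 ≈ 43.06 kt.
43 kt ≥ 30 kt ⇒ rapid intensification.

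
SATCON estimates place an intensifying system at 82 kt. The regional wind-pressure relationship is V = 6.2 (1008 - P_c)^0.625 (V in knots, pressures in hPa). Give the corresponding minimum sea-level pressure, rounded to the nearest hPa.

946 hPa

ΔP = (V / 6.2)^(1/0.625) = (82/6.2)^1.600.
82/6.2 = 13.226; 13.226^1.600 ≈ 62.27 hPa.
P_c = 1008 − 62.27 = 945.73 ≈ 946 hPa.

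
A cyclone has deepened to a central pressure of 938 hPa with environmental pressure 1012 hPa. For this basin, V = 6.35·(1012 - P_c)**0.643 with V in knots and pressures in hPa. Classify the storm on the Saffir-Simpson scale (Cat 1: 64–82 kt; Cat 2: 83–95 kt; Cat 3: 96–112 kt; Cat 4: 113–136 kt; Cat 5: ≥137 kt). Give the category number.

ΔP = 1012 − 938 = 74 hPa.
V ≈ 6.35 × 74^0.643 = 6.35 × 15.92 ≈ 101 kt.
101 kt falls in the Category 3 band.

3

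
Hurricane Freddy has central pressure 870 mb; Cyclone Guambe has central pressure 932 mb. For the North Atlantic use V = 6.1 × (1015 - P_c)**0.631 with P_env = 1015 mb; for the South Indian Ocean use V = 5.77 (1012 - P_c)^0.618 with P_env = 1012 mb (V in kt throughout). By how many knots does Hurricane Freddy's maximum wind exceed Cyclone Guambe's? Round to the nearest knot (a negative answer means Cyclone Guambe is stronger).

Hurricane Freddy: ΔP = 145; V ≈ 6.1 × 145^0.631 ≈ 140.98 kt.
Cyclone Guambe: ΔP = 80; V ≈ 5.77 × 80^0.618 ≈ 86.55 kt.
Difference ≈ 140.98 − 86.55 = 54.43 → 54 kt.

54 kt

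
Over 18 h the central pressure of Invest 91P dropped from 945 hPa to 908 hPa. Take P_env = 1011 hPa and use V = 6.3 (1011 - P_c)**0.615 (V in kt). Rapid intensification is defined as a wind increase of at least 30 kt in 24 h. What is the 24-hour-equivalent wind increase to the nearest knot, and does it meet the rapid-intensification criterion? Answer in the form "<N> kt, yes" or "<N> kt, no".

35 kt, yes

V₁: ΔP = 66, V ≈ 6.3 × 66^0.615 ≈ 82.86 kt.
V₂: ΔP = 103, V ≈ 6.3 × 103^0.615 ≈ 108.95 kt.
ΔV over 18 h = 26.09 kt → 24 h equivalent = 26.09 × 24/18 ≈ 34.79 kt.
35 kt ≥ 30 kt ⇒ rapid intensification.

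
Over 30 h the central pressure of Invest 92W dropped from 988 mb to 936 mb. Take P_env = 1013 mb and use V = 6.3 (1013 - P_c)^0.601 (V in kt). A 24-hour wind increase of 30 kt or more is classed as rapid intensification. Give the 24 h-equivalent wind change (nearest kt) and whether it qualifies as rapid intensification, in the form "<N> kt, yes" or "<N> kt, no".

V₁: ΔP = 25, V ≈ 6.3 × 25^0.601 ≈ 43.60 kt.
V₂: ΔP = 77, V ≈ 6.3 × 77^0.601 ≈ 85.73 kt.
ΔV over 30 h = 42.13 kt → 24 h equivalent = 42.13 × 24/30 ≈ 33.70 kt.
34 kt ≥ 30 kt ⇒ rapid intensification.

34 kt, yes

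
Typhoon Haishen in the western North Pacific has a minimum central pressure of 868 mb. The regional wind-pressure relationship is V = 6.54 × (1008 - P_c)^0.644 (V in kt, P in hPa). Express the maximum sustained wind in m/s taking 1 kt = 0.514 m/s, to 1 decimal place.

ΔP = 1008 − 868 = 140 mb.
V ≈ 6.54 × 140^0.644 = 6.54 × 24.105 ≈ 157.646 kt.
157.646 × 0.514 ≈ 81.03 m/s → 81.0 m/s.

81.0 m/s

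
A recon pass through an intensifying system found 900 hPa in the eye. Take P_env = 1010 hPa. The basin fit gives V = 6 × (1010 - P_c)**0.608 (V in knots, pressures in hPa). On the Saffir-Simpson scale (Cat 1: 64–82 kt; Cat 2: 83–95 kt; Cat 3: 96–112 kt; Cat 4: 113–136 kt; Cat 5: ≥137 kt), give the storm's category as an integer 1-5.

3

ΔP = 1010 − 900 = 110 hPa.
V ≈ 6 × 110^0.608 = 6 × 17.42 ≈ 105 kt.
105 kt falls in the Category 3 band.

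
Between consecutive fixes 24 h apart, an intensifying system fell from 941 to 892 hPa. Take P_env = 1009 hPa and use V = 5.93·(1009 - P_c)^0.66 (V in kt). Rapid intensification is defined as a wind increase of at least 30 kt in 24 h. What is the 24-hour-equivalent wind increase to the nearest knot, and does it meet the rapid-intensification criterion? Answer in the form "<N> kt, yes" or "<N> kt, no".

V₁: ΔP = 68, V ≈ 5.93 × 68^0.66 ≈ 96.05 kt.
V₂: ΔP = 117, V ≈ 5.93 × 117^0.66 ≈ 137.42 kt.
ΔV over 24 h = 41.37 kt → 24 h equivalent = 41.37 × 24/24 ≈ 41.37 kt.
41 kt ≥ 30 kt ⇒ rapid intensification.

41 kt, yes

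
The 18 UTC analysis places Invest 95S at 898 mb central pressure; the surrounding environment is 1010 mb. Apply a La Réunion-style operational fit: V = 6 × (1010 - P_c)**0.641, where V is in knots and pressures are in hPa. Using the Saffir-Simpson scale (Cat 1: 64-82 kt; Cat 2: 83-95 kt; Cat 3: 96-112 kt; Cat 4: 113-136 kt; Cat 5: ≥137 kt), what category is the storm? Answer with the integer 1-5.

ΔP = 1010 − 898 = 112 mb.
V ≈ 6 × 112^0.641 = 6 × 20.58 ≈ 124 kt.
124 kt falls in the Category 4 band.

4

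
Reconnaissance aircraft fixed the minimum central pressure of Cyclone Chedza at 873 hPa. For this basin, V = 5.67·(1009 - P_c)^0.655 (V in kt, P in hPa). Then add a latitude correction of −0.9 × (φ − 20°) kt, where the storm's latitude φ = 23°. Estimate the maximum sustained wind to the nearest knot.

ΔP = 1009 − 873 = 136 hPa.
136^0.655 ≈ 24.973.
V ≈ 5.67 × 24.973 ≈ 141.6 kt.
Latitude correction: −0.9 × (23 − 20) = -2.7 kt.
Corrected V ≈ 138.9 kt → 139 kt.

139 kt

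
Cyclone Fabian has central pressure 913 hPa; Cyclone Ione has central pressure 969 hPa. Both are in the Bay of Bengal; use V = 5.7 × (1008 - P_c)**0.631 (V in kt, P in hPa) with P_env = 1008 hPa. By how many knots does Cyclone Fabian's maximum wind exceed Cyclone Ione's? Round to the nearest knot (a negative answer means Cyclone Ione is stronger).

Cyclone Fabian: ΔP = 95; V ≈ 5.7 × 95^0.631 ≈ 100.88 kt.
Cyclone Ione: ΔP = 39; V ≈ 5.7 × 39^0.631 ≈ 57.52 kt.
Difference ≈ 100.88 − 57.52 = 43.36 → 43 kt.

43 kt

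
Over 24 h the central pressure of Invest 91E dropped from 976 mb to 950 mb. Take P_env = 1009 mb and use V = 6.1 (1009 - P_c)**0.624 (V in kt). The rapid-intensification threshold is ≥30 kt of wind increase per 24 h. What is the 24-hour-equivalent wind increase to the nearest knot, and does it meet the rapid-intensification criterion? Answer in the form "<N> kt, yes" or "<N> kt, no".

24 kt, no

V₁: ΔP = 33, V ≈ 6.1 × 33^0.624 ≈ 54.06 kt.
V₂: ΔP = 59, V ≈ 6.1 × 59^0.624 ≈ 77.69 kt.
ΔV over 24 h = 23.63 kt → 24 h equivalent = 23.63 × 24/24 ≈ 23.63 kt.
24 kt < 30 kt ⇒ not rapid intensification.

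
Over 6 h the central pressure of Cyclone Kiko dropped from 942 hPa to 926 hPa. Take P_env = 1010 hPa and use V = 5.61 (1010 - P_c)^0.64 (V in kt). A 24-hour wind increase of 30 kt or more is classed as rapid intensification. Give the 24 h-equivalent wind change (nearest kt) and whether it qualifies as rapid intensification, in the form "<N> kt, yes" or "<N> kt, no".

48 kt, yes

V₁: ΔP = 68, V ≈ 5.61 × 68^0.64 ≈ 83.52 kt.
V₂: ΔP = 84, V ≈ 5.61 × 84^0.64 ≈ 95.61 kt.
ΔV over 6 h = 12.09 kt → 24 h equivalent = 12.09 × 24/6 ≈ 48.36 kt.
48 kt ≥ 30 kt ⇒ rapid intensification.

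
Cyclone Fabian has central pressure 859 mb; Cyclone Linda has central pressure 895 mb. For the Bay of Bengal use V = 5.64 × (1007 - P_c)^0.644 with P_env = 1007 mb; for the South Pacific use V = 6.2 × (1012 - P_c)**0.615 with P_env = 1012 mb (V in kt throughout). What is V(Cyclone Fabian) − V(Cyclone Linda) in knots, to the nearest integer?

Cyclone Fabian: ΔP = 148; V ≈ 5.64 × 148^0.644 ≈ 140.91 kt.
Cyclone Linda: ΔP = 117; V ≈ 6.2 × 117^0.615 ≈ 115.96 kt.
Difference ≈ 140.91 − 115.96 = 24.95 → 25 kt.

25 kt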